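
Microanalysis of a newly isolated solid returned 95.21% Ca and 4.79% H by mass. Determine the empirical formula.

CaH2

Assume 100 g: 95.21 g Ca, 4.79 g H.
Ca: 95.21 g ÷ 40.08 g/mol = 2.375 mol
H: 4.79 g ÷ 1.008 g/mol = 4.752 mol
Ratios (÷ 2.375): Ca 1.000, H 2.000
→ CaH2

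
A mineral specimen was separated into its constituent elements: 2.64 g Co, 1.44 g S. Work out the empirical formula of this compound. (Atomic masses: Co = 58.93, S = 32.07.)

CoS

Co: 2.64 g ÷ 58.93 g/mol = 0.0448 mol
S: 1.44 g ÷ 32.07 g/mol = 0.0449 mol
Ratios (÷ 0.0448): Co 1.000, S 1.002
≈ 1:1 → CoS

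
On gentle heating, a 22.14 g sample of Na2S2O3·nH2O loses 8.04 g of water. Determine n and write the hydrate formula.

Mass of anhydrous Na2S2O3 = 22.14 − 8.04 = 14.1 g
mol H2O = 8.04 / 18.02 = 0.4462
Molar mass of Na2S2O3 = 158.12 g/mol → mol Na2S2O3 = 14.1 / 158.12 = 0.08917
n = 0.4462 / 0.08917 = 5.00 ≈ 5 → Na2S2O3·5H2O

Na2S2O3·5H2O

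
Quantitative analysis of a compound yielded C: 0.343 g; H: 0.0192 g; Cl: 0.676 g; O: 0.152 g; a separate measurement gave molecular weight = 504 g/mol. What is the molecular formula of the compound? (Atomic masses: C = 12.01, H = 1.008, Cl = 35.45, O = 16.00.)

C12H8Cl8O4

C: 0.343 g ÷ 12.01 g/mol = 0.02856 mol
H: 0.0192 g ÷ 1.008 g/mol = 0.01905 mol
Cl: 0.676 g ÷ 35.45 g/mol = 0.01907 mol
O: 0.152 g ÷ 16.00 g/mol = 0.0095 mol
Divide by the smallest (0.0095 mol O): C 3.006, H 2.005, Cl 2.007, O 1.000
→ C3H2Cl2O
Empirical-formula mass = 124.95 g/mol
n = 504 / 124.95 = 4.03 ≈ 4
Molecular formula = (C3H2Cl2O)×4 = C12H8Cl8O4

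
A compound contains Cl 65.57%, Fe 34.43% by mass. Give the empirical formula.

Cl3Fe

Assume 100 g: 65.57 g Cl, 34.43 g Fe.
Cl: 65.57 g ÷ 35.45 g/mol = 1.85 mol
Fe: 34.43 g ÷ 55.85 g/mol = 0.6165 mol
Ratios (÷ 0.6165): Cl 3.000, Fe 1.000
Ratio ≈ 3:1, so the empirical formula is Cl3Fe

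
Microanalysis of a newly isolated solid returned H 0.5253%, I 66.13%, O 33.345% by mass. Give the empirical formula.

Assume 100 g: 0.5253 g H, 66.13 g I, 33.345 g O.
Moles — H: 0.5253 / 1.008 = 0.5211 mol; I: 66.13 / 126.90 = 0.5211 mol; O: 33.345 / 16.00 = 2.084 mol
Smallest is I at 0.5211 mol; normalising gives H 1.000, I 1.000, O 3.999
≈ 1:1:4 → HIO4

HIO4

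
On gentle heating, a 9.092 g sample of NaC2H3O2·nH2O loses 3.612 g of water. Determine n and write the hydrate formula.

NaC2H3O2·3H2O

Mass of anhydrous NaC2H3O2 = 9.092 − 3.612 = 5.48 g
mol H2O = 3.612 / 18.02 = 0.2004
Molar mass of NaC2H3O2 = 82.03 g/mol → mol NaC2H3O2 = 5.48 / 82.03 = 0.0668
n = 0.2004 / 0.0668 = 3.00 ≈ 3 → NaC2H3O2·3H2O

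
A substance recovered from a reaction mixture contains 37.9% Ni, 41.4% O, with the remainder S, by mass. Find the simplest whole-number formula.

NiO4S

Assume 100 g: 37.9 g Ni, 41.4 g O, 20.7 g S.
n(Ni) = 37.9/58.69 = 0.6458, n(O) = 41.4/16.00 = 2.587, n(S) = 20.7/32.07 = 0.6455
Divide by the smallest (0.6455 mol S): Ni 1.000, O 4.009, S 1.000
→ NiO4S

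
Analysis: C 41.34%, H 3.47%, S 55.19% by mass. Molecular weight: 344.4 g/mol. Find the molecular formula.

C12H12S6

Assume 100 g: 41.34 g C, 3.47 g H, 55.19 g S.
Moles — C: 41.34 / 12.01 = 3.442 mol; H: 3.47 / 1.008 = 3.442 mol; S: 55.19 / 32.07 = 1.721 mol
Ratios (÷ 1.721): C 2.000, H 2.000, S 1.000
Ratio ≈ 2:2:1, so the empirical formula is C2H2S
Empirical-formula mass = 58.11 g/mol
n = 344.4 / 58.11 = 5.93 ≈ 6
Molecular formula = (C2H2S)×6 = C12H12S6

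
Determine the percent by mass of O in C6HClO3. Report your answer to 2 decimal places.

Molar mass = 6(12.01) + 1(1.008) + 1(35.45) + 3(16.00) = 156.518 g/mol
Mass of O per mole = 3 × 16.00 = 48.000 g
% O = 48.000 / 156.518 × 100 = 30.67%

30.67%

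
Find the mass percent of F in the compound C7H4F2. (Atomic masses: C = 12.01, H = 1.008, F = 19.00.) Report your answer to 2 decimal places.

30.13%

Molar mass = 7(12.01) + 4(1.008) + 2(19.00) = 126.102 g/mol
Mass of F per mole = 2 × 19.00 = 38.000 g
% F = 38.000 / 126.102 × 100 = 30.13%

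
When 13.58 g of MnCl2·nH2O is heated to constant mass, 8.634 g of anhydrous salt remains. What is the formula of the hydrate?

MnCl2·4H2O

Mass of water lost = 13.58 − 8.634 = 4.946 g → 4.946 / 18.02 = 0.2745 mol H2O
Molar mass of MnCl2 = 125.84 g/mol → mol MnCl2 = 8.634 / 125.84 = 0.06861
n = 0.2745 / 0.06861 = 4.00 ≈ 4 → MnCl2·4H2O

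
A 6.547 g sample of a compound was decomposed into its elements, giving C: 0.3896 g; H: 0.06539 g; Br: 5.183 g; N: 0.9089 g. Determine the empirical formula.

n(C) = 0.3896/12.01 = 0.03244, n(H) = 0.06539/1.008 = 0.06487, n(Br) = 5.183/79.90 = 0.06487, n(N) = 0.9089/14.01 = 0.06488
Divide by the smallest (0.03244 mol C): C 1.000, H 2.000, Br 2.000, N 2.000
≈ 1:2:2:2 → CH2Br2N2

CH2Br2N2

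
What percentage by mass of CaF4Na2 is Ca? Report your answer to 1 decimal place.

24.7%

Molar mass = 1(40.08) + 4(19.00) + 2(22.99) = 162.060 g/mol
Mass of Ca per mole = 1 × 40.08 = 40.080 g
% Ca = 40.080 / 162.060 × 100 = 24.7%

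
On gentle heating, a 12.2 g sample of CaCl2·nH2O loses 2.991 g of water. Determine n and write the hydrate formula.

CaCl2·2H2O

Mass of anhydrous CaCl2 = 12.2 − 2.991 = 9.209 g
mol H2O = 2.991 / 18.02 = 0.166
Molar mass of CaCl2 = 110.98 g/mol → mol CaCl2 = 9.209 / 110.98 = 0.08298
n = 0.166 / 0.08298 = 2.00 ≈ 2 → CaCl2·2H2O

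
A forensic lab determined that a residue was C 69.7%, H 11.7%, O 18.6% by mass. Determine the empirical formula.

C5H10O

Assume 100 g: 69.7 g C, 11.7 g H, 18.6 g O.
Moles — C: 69.7 / 12.01 = 5.803 mol; H: 11.7 / 1.008 = 11.61 mol; O: 18.6 / 16.00 = 1.163 mol
Ratios (÷ 1.163): C 4.992, H 9.985, O 1.000
≈ 5:10:1 → C5H10O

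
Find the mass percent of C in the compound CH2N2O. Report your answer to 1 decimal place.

Molar mass = 1(12.01) + 2(1.008) + 2(14.01) + 1(16.00) = 58.046 g/mol
Mass of C per mole = 1 × 12.01 = 12.010 g
% C = 12.010 / 58.046 × 100 = 20.7%

20.7%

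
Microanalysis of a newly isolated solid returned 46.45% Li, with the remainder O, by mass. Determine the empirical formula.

Assume 100 g: 46.45 g Li, 53.55 g O.
Li: 46.45 g ÷ 6.94 g/mol = 6.693 mol
O: 53.55 g ÷ 16.00 g/mol = 3.347 mol
Ratios (÷ 3.347): Li 2.000, O 1.000
≈ 2:1 → Li2O

Li2O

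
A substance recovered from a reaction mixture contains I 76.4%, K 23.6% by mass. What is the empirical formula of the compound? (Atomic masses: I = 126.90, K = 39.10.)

Assume 100 g: 76.4 g I, 23.6 g K.
Moles — I: 76.4 / 126.90 = 0.602 mol; K: 23.6 / 39.10 = 0.6036 mol
Divide by the smallest (0.602 mol I): I 1.000, K 1.003
Ratio ≈ 1:1, so the empirical formula is IK

IK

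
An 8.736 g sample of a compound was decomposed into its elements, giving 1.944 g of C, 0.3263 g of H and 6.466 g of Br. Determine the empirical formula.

C: 1.944 g ÷ 12.01 g/mol = 0.1619 mol
H: 0.3263 g ÷ 1.008 g/mol = 0.3237 mol
Br: 6.466 g ÷ 79.90 g/mol = 0.08093 mol
Ratios (÷ 0.08093): C 2.000, H 4.000, Br 1.000
Ratio ≈ 2:4:1, so the empirical formula is C2H4Br

C2H4Br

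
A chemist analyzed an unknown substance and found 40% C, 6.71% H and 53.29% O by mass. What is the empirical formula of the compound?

Assume 100 g: 40 g C, 6.71 g H, 53.29 g O.
n(C) = 40/12.01 = 3.331, n(H) = 6.71/1.008 = 6.657, n(O) = 53.29/16.00 = 3.331
Divide by the smallest (3.331 mol C): C 1.000, H 1.999, O 1.000
Ratio ≈ 1:2:1, so the empirical formula is CH2O

CH2O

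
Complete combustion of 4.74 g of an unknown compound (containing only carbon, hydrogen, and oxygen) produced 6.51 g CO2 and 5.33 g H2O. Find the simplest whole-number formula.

CH4O

mol C = 6.51 / 44.01 = 0.1479; mass C = 0.1479 × 12.01 = 1.777 g
mol H = 2 × (5.33 / 18.02) = 0.5916; mass H = 0.5916 × 1.008 = 0.5963 g
mass O = 4.74 − (2.373) = 2.367 g → mol O = 0.1479
Ratios (÷ 0.1479): C 1.000, H 3.999, O 1.000
≈ 1:4:1 → CH4O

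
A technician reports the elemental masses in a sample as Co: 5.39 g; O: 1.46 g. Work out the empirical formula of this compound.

n(Co) = 5.39/58.93 = 0.09146, n(O) = 1.46/16.00 = 0.09125
Ratios (÷ 0.09125): Co 1.002, O 1.000
≈ 1:1 → CoO

CoO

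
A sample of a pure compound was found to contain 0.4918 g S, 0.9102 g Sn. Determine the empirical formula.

n(S) = 0.4918/32.07 = 0.01534, n(Sn) = 0.9102/118.71 = 0.007667
Smallest is Sn at 0.007667 mol; normalising gives S 2.000, Sn 1.000
≈ 2:1 → S2Sn

S2Sn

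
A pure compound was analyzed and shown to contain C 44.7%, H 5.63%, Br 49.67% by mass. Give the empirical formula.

Assume 100 g: 44.7 g C, 5.63 g H, 49.67 g Br.
n(C) = 44.7/12.01 = 3.722, n(H) = 5.63/1.008 = 5.585, n(Br) = 49.67/79.90 = 0.6217
Smallest is Br at 0.6217 mol; normalising gives C 5.987, H 8.985, Br 1.000
→ C6H9Br

C6H9Br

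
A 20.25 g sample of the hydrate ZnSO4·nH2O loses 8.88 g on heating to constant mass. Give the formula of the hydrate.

ZnSO4·7H2O

Mass of anhydrous ZnSO4 = 20.25 − 8.88 = 11.37 g
mol H2O = 8.88 / 18.02 = 0.4928
Molar mass of ZnSO4 = 161.45 g/mol → mol ZnSO4 = 11.37 / 161.45 = 0.07042
n = 0.4928 / 0.07042 = 7.00 ≈ 7 → ZnSO4·7H2O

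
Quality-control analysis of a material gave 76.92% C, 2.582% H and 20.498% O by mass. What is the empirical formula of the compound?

C5H2O

Assume 100 g: 76.92 g C, 2.582 g H, 20.498 g O.
Moles — C: 76.92 / 12.01 = 6.405 mol; H: 2.582 / 1.008 = 2.562 mol; O: 20.498 / 16.00 = 1.281 mol
Smallest is O at 1.281 mol; normalising gives C 4.999, H 1.999, O 1.000
→ C5H2O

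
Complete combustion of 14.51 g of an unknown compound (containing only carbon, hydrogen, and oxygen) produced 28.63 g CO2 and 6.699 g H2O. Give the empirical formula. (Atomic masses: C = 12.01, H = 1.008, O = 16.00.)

C7H8O4

mol C = 28.63 / 44.01 = 0.6505; mass C = 0.6505 × 12.01 = 7.813 g
mol H = 2 × (6.699 / 18.02) = 0.7435; mass H = 0.7435 × 1.008 = 0.7495 g
mass O = 14.51 − (8.562) = 5.948 g → mol O = 0.3717
Ratios (÷ 0.3717): C 1.750, H 2.000, O 1.000
Scaling by 4: C 7.00, H 8.00, O 4.00 → C7H8O4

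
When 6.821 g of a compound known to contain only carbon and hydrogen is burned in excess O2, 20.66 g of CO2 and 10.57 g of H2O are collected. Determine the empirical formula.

C2H5

mol C = 20.66 / 44.01 = 0.4694; mass C = 0.4694 × 12.01 = 5.638 g
mol H = 2 × (10.57 / 18.02) = 1.173; mass H = 1.173 × 1.008 = 1.183 g
Smallest is C at 0.4694 mol; normalising gives C 1.000, H 2.499
×2: C 2.00, H 5.00 → C2H5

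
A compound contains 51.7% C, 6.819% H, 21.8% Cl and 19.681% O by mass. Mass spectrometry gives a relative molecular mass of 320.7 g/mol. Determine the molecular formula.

C14H22Cl2O4

Assume 100 g: 51.7 g C, 6.819 g H, 21.8 g Cl, 19.681 g O.
Moles — C: 51.7 / 12.01 = 4.305 mol; H: 6.819 / 1.008 = 6.765 mol; Cl: 21.8 / 35.45 = 0.615 mol; O: 19.681 / 16.00 = 1.23 mol
Ratios (÷ 0.615): C 7.000, H 11.001, Cl 1.000, O 2.000
→ C7H11ClO2
Empirical-formula mass = 162.61 g/mol
n = 320.7 / 162.61 = 1.97 ≈ 2
Molecular formula = (C7H11ClO2)×2 = C14H22Cl2O4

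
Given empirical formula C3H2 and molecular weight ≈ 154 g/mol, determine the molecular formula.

C12H8

Empirical-formula mass = 38.05 g/mol
n = 154 / 38.05 = 4.05 ≈ 4
Molecular formula = (C3H2)4 = C12H8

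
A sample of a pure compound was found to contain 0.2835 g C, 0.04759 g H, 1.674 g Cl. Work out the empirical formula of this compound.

CH2Cl2

C: 0.2835 g ÷ 12.01 g/mol = 0.02361 mol
H: 0.04759 g ÷ 1.008 g/mol = 0.04721 mol
Cl: 1.674 g ÷ 35.45 g/mol = 0.04722 mol
Ratios (÷ 0.02361): C 1.000, H 2.000, Cl 2.000
→ CH2Cl2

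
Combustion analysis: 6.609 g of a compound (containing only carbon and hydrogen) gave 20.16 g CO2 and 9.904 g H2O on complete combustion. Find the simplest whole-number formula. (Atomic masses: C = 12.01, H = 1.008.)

C5H12

mol C = 20.16 / 44.01 = 0.4581; mass C = 0.4581 × 12.01 = 5.502 g
mol H = 2 × (9.904 / 18.02) = 1.099; mass H = 1.099 × 1.008 = 1.108 g
Divide by the smallest (0.4581 mol C): C 1.000, H 2.400
Multiply by 5: C 5.00, H 12.00 → C5H12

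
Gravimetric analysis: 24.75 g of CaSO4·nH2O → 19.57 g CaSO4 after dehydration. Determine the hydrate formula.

Mass of water lost = 24.75 − 19.57 = 5.18 g → 5.18 / 18.02 = 0.2875 mol H2O
Molar mass of CaSO4 = 136.15 g/mol → mol CaSO4 = 19.57 / 136.15 = 0.1437
n = 0.2875 / 0.1437 = 2.00 ≈ 2 → CaSO4·2H2O

CaSO4·2H2O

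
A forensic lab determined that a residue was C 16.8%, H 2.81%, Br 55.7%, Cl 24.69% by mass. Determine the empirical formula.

C2H4BrCl

Assume 100 g: 16.8 g C, 2.81 g H, 55.7 g Br, 24.69 g Cl.
n(C) = 16.8/12.01 = 1.399, n(H) = 2.81/1.008 = 2.788, n(Br) = 55.7/79.90 = 0.6971, n(Cl) = 24.69/35.45 = 0.6965
Smallest is Cl at 0.6965 mol; normalising gives C 2.008, H 4.003, Br 1.001, Cl 1.000
≈ 2:4:1:1 → C2H4BrCl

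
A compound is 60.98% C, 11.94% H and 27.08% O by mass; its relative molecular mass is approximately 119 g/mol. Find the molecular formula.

C6H14O2

Assume 100 g: 60.98 g C, 11.94 g H, 27.08 g O.
n(C) = 60.98/12.01 = 5.077, n(H) = 11.94/1.008 = 11.85, n(O) = 27.08/16.00 = 1.692
Ratios (÷ 1.692): C 3.000, H 6.999, O 1.000
→ C3H7O
Empirical-formula mass = 59.09 g/mol
n = 119 / 59.09 = 2.01 ≈ 2
Molecular formula = (C3H7O)×2 = C6H14O2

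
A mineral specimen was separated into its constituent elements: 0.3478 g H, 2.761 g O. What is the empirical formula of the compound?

H2O

H: 0.3478 g ÷ 1.008 g/mol = 0.345 mol
O: 2.761 g ÷ 16.00 g/mol = 0.1726 mol
Ratios (÷ 0.1726): H 2.000, O 1.000
≈ 2:1 → H2O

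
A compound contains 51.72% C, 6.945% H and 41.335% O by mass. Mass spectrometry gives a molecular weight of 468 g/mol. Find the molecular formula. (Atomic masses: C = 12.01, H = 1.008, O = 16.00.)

Assume 100 g: 51.72 g C, 6.945 g H, 41.335 g O.
n(C) = 51.72/12.01 = 4.306, n(H) = 6.945/1.008 = 6.89, n(O) = 41.335/16.00 = 2.583
Ratios (÷ 2.583): C 1.667, H 2.667, O 1.000
Multiply by 3: C 5.00, H 8.00, O 3.00 → C5H8O3
Empirical-formula mass = 116.11 g/mol
n = 468 / 116.11 = 4.03 ≈ 4
Molecular formula = (C5H8O3)×4 = C20H32O12

C20H32O12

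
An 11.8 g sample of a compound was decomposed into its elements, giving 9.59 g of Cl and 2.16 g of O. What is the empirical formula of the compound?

Moles — Cl: 9.59 / 35.45 = 0.2705 mol; O: 2.16 / 16.00 = 0.135 mol
Ratios (÷ 0.135): Cl 2.004, O 1.000
≈ 2:1 → Cl2O

Cl2O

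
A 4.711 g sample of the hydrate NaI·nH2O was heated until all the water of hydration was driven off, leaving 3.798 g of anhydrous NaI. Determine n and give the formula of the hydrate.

Mass of water lost = 4.711 − 3.798 = 0.913 g → 0.913 / 18.02 = 0.05067 mol H2O
Molar mass of NaI = 149.89 g/mol → mol NaI = 3.798 / 149.89 = 0.02534
n = 0.05067 / 0.02534 = 2.00 ≈ 2 → NaI·2H2O

NaI·2H2O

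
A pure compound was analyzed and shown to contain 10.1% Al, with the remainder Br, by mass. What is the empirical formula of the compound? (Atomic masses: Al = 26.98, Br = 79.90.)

AlBr3

Assume 100 g: 10.1 g Al, 89.9 g Br.
n(Al) = 10.1/26.98 = 0.3744, n(Br) = 89.9/79.90 = 1.125
Smallest is Al at 0.3744 mol; normalising gives Al 1.000, Br 3.006
≈ 1:3 → AlBr3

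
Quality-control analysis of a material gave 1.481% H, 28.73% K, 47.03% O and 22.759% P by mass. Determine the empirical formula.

H2KO4P

Assume 100 g: 1.481 g H, 28.73 g K, 47.03 g O, 22.759 g P.
Moles — H: 1.481 / 1.008 = 1.469 mol; K: 28.73 / 39.10 = 0.7348 mol; O: 47.03 / 16.00 = 2.939 mol; P: 22.759 / 30.97 = 0.7349 mol
Smallest is K at 0.7348 mol; normalising gives H 2.000, K 1.000, O 4.000, P 1.000
Ratio ≈ 2:1:4:1, so the empirical formula is H2KO4P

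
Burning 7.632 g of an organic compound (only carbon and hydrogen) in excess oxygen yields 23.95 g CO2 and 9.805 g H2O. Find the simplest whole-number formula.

CH2

mol C = 23.95 / 44.01 = 0.5442; mass C = 0.5442 × 12.01 = 6.536 g
mol H = 2 × (9.805 / 18.02) = 1.088; mass H = 1.088 × 1.008 = 1.097 g
Smallest is C at 0.5442 mol; normalising gives C 1.000, H 2.000
Ratio ≈ 1:2, so the empirical formula is CH2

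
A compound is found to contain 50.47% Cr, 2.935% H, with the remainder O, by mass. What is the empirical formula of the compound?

CrH3O3

Assume 100 g: 50.47 g Cr, 2.935 g H, 46.595 g O.
n(Cr) = 50.47/52.00 = 0.9706, n(H) = 2.935/1.008 = 2.912, n(O) = 46.595/16.00 = 2.912
Ratios (÷ 0.9706): Cr 1.000, H 3.000, O 3.000
→ CrH3O3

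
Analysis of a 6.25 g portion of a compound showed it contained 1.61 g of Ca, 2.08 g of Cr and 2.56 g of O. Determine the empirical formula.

CaCrO4

Ca: 1.61 g ÷ 40.08 g/mol = 0.04017 mol
Cr: 2.08 g ÷ 52.00 g/mol = 0.04 mol
O: 2.56 g ÷ 16.00 g/mol = 0.16 mol
Divide by the smallest (0.04 mol Cr): Ca 1.004, Cr 1.000, O 4.000
Ratio ≈ 1:1:4, so the empirical formula is CaCrO4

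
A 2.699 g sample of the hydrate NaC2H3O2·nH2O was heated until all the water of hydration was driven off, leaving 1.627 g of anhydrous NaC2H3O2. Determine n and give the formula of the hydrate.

NaC2H3O2·3H2O

Mass of water lost = 2.699 − 1.627 = 1.072 g → 1.072 / 18.02 = 0.05949 mol H2O
Molar mass of NaC2H3O2 = 82.03 g/mol → mol NaC2H3O2 = 1.627 / 82.03 = 0.01983
n = 0.05949 / 0.01983 = 3.00 ≈ 3 → NaC2H3O2·3H2O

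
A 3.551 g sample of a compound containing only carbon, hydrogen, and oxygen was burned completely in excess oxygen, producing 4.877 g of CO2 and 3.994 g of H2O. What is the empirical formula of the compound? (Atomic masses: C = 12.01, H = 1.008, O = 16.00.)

mol C = 4.877 / 44.01 = 0.1108; mass C = 0.1108 × 12.01 = 1.331 g
mol H = 2 × (3.994 / 18.02) = 0.4433; mass H = 0.4433 × 1.008 = 0.4468 g
mass O = 3.551 − (1.778) = 1.773 g → mol O = 0.1108
Divide by the smallest (0.1108 mol C): C 1.000, H 4.000, O 1.000
→ CH4O

CH4O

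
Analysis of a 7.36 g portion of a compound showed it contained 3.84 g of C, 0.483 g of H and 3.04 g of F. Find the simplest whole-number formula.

C2H3F

Moles — C: 3.84 / 12.01 = 0.3197 mol; H: 0.483 / 1.008 = 0.4792 mol; F: 3.04 / 19.00 = 0.16 mol
Divide by the smallest (0.16 mol F): C 1.998, H 2.995, F 1.000
≈ 2:3:1 → C2H3F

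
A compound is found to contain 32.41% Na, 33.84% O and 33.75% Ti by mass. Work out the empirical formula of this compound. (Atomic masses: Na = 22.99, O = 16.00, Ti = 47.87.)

Assume 100 g: 32.41 g Na, 33.84 g O, 33.75 g Ti.
n(Na) = 32.41/22.99 = 1.41, n(O) = 33.84/16.00 = 2.115, n(Ti) = 33.75/47.87 = 0.705
Divide by the smallest (0.705 mol Ti): Na 2.000, O 3.000, Ti 1.000
≈ 2:3:1 → Na2O3Ti

Na2O3Ti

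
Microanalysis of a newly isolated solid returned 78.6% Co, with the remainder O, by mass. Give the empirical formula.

CoO

Assume 100 g: 78.6 g Co, 21.4 g O.
Co: 78.6 g ÷ 58.93 g/mol = 1.334 mol
O: 21.4 g ÷ 16.00 g/mol = 1.337 mol
Ratios (÷ 1.334): Co 1.000, O 1.003
≈ 1:1 → CoO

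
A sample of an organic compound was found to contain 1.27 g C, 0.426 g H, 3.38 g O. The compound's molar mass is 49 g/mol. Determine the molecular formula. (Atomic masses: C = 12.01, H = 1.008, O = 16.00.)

n(C) = 1.27/12.01 = 0.1057, n(H) = 0.426/1.008 = 0.4226, n(O) = 3.38/16.00 = 0.2112
Smallest is C at 0.1057 mol; normalising gives C 1.000, H 3.997, O 1.998
≈ 1:4:2 → CH4O2
Empirical-formula mass = 48.04 g/mol
n = 49 / 48.04 = 1.02 ≈ 1
Molecular formula = empirical formula = CH4O2

CH4O2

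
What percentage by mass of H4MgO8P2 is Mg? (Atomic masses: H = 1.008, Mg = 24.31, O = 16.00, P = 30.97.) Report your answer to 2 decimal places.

Molar mass = 4(1.008) + 1(24.31) + 8(16.00) + 2(30.97) = 218.282 g/mol
Mass of Mg per mole = 1 × 24.31 = 24.310 g
% Mg = 24.310 / 218.282 × 100 = 11.14%

11.14%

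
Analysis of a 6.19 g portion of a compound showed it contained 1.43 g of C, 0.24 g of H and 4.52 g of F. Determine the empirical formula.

n(C) = 1.43/12.01 = 0.1191, n(H) = 0.24/1.008 = 0.2381, n(F) = 4.52/19.00 = 0.2379
Divide by the smallest (0.1191 mol C): C 1.000, H 2.000, F 1.998
→ CH2F2

CH2F2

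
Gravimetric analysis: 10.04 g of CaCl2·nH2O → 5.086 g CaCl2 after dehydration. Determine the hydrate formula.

CaCl2·6H2O

Mass of water lost = 10.04 − 5.086 = 4.954 g → 4.954 / 18.02 = 0.2749 mol H2O
Molar mass of CaCl2 = 110.98 g/mol → mol CaCl2 = 5.086 / 110.98 = 0.04583
n = 0.2749 / 0.04583 = 6.00 ≈ 6 → CaCl2·6H2O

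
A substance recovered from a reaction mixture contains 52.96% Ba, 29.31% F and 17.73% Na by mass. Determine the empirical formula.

Assume 100 g: 52.96 g Ba, 29.31 g F, 17.73 g Na.
Moles — Ba: 52.96 / 137.33 = 0.3856 mol; F: 29.31 / 19.00 = 1.543 mol; Na: 17.73 / 22.99 = 0.7712 mol
Divide by the smallest (0.3856 mol Ba): Ba 1.000, F 4.000, Na 2.000
Ratio ≈ 1:4:2, so the empirical formula is BaF4Na2

BaF4Na2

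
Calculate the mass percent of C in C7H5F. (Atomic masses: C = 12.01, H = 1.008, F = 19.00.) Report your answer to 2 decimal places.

Molar mass = 7(12.01) + 5(1.008) + 1(19.00) = 108.110 g/mol
Mass of C per mole = 7 × 12.01 = 84.070 g
% C = 84.070 / 108.110 × 100 = 77.76%

77.76%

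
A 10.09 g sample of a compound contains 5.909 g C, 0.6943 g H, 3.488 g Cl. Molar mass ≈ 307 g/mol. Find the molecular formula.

C15H21Cl3

n(C) = 5.909/12.01 = 0.492, n(H) = 0.6943/1.008 = 0.6888, n(Cl) = 3.488/35.45 = 0.09839
Ratios (÷ 0.09839): C 5.000, H 7.000, Cl 1.000
→ C5H7Cl
Empirical-formula mass = 102.56 g/mol
n = 307 / 102.56 = 2.99 ≈ 3
Molecular formula = (C5H7Cl)×3 = C15H21Cl3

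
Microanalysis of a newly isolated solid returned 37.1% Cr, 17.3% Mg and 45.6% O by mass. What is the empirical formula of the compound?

CrMgO4

Assume 100 g: 37.1 g Cr, 17.3 g Mg, 45.6 g O.
Moles — Cr: 37.1 / 52.00 = 0.7135 mol; Mg: 17.3 / 24.31 = 0.7116 mol; O: 45.6 / 16.00 = 2.85 mol
Ratios (÷ 0.7116): Cr 1.003, Mg 1.000, O 4.005
Ratio ≈ 1:1:4, so the empirical formula is CrMgO4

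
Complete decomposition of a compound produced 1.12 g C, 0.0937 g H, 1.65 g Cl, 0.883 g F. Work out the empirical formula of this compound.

C2H2ClF

C: 1.12 g ÷ 12.01 g/mol = 0.09326 mol
H: 0.0937 g ÷ 1.008 g/mol = 0.09296 mol
Cl: 1.65 g ÷ 35.45 g/mol = 0.04654 mol
F: 0.883 g ÷ 19.00 g/mol = 0.04647 mol
Divide by the smallest (0.04647 mol F): C 2.007, H 2.000, Cl 1.002, F 1.000
→ C2H2ClF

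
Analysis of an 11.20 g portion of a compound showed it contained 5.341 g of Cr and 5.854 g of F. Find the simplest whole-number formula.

CrF3

Cr: 5.341 g ÷ 52.00 g/mol = 0.1027 mol
F: 5.854 g ÷ 19.00 g/mol = 0.3081 mol
Smallest is Cr at 0.1027 mol; normalising gives Cr 1.000, F 3.000
≈ 1:3 → CrF3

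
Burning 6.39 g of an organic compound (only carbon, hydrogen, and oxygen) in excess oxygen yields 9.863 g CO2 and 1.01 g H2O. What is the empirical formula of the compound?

C2HO2

mol C = 9.863 / 44.01 = 0.2241; mass C = 0.2241 × 12.01 = 2.692 g
mol H = 2 × (1.01 / 18.02) = 0.1121; mass H = 0.1121 × 1.008 = 0.1130 g
mass O = 6.39 − (2.805) = 3.585 g → mol O = 0.2241
Smallest is H at 0.1121 mol; normalising gives C 1.999, H 1.000, O 1.999
Ratio ≈ 2:1:2, so the empirical formula is C2HO2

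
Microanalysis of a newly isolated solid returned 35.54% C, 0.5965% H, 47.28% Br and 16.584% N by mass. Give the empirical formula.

Assume 100 g: 35.54 g C, 0.5965 g H, 47.28 g Br, 16.584 g N.
n(C) = 35.54/12.01 = 2.959, n(H) = 0.5965/1.008 = 0.5918, n(Br) = 47.28/79.90 = 0.5917, n(N) = 16.584/14.01 = 1.184
Smallest is Br at 0.5917 mol; normalising gives C 5.001, H 1.000, Br 1.000, N 2.000
→ C5HBrN2

C5HBrN2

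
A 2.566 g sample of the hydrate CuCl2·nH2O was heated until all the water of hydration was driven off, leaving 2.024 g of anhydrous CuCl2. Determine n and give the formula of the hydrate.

Mass of water lost = 2.566 − 2.024 = 0.542 g → 0.542 / 18.02 = 0.03008 mol H2O
Molar mass of CuCl2 = 134.45 g/mol → mol CuCl2 = 2.024 / 134.45 = 0.01505
n = 0.03008 / 0.01505 = 2.00 ≈ 2 → CuCl2·2H2O

CuCl2·2H2O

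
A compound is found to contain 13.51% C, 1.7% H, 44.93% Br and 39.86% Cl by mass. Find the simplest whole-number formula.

C2H3BrCl2

Assume 100 g: 13.51 g C, 1.7 g H, 44.93 g Br, 39.86 g Cl.
C: 13.51 g ÷ 12.01 g/mol = 1.125 mol
H: 1.7 g ÷ 1.008 g/mol = 1.687 mol
Br: 44.93 g ÷ 79.90 g/mol = 0.5623 mol
Cl: 39.86 g ÷ 35.45 g/mol = 1.124 mol
Smallest is Br at 0.5623 mol; normalising gives C 2.000, H 2.999, Br 1.000, Cl 2.000
≈ 2:3:1:2 → C2H3BrCl2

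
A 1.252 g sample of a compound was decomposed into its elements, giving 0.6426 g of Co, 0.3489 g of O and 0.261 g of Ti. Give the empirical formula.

Co2O4Ti

Moles — Co: 0.6426 / 58.93 = 0.0109 mol; O: 0.3489 / 16.00 = 0.02181 mol; Ti: 0.261 / 47.87 = 0.005452 mol
Divide by the smallest (0.005452 mol Ti): Co 2.000, O 3.999, Ti 1.000
Ratio ≈ 2:4:1, so the empirical formula is Co2O4Ti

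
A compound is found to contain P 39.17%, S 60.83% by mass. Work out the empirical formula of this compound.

P2S3

Assume 100 g: 39.17 g P, 60.83 g S.
Moles — P: 39.17 / 30.97 = 1.265 mol; S: 60.83 / 32.07 = 1.897 mol
Smallest is P at 1.265 mol; normalising gives P 1.000, S 1.500
Scaling by 2: P 2.00, S 3.00 → P2S3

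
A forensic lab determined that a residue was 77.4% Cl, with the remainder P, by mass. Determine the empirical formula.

Assume 100 g: 77.4 g Cl, 22.6 g P.
Cl: 77.4 g ÷ 35.45 g/mol = 2.183 mol
P: 22.6 g ÷ 30.97 g/mol = 0.7297 mol
Ratios (÷ 0.7297): Cl 2.992, P 1.000
≈ 3:1 → Cl3P

Cl3P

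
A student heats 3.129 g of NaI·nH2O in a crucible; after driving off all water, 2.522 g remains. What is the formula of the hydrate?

Mass of water lost = 3.129 − 2.522 = 0.607 g → 0.607 / 18.02 = 0.03368 mol H2O
Molar mass of NaI = 149.89 g/mol → mol NaI = 2.522 / 149.89 = 0.01683
n = 0.03368 / 0.01683 = 2.00 ≈ 2 → NaI·2H2O

NaI·2H2O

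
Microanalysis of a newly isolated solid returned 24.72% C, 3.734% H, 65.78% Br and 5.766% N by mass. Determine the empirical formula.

C5H9Br2N

Assume 100 g: 24.72 g C, 3.734 g H, 65.78 g Br, 5.766 g N.
n(C) = 24.72/12.01 = 2.058, n(H) = 3.734/1.008 = 3.704, n(Br) = 65.78/79.90 = 0.8233, n(N) = 5.766/14.01 = 0.4116
Smallest is N at 0.4116 mol; normalising gives C 5.001, H 9.001, Br 2.000, N 1.000
≈ 5:9:2:1 → C5H9Br2N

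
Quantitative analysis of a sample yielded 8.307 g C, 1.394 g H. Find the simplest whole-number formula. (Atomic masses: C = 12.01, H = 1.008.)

n(C) = 8.307/12.01 = 0.6917, n(H) = 1.394/1.008 = 1.383
Ratios (÷ 0.6917): C 1.000, H 1.999
Ratio ≈ 1:2, so the empirical formula is CH2

CH2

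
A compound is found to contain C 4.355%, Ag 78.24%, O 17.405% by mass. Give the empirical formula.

CAg2O3

Assume 100 g: 4.355 g C, 78.24 g Ag, 17.405 g O.
n(C) = 4.355/12.01 = 0.3626, n(Ag) = 78.24/107.87 = 0.7253, n(O) = 17.405/16.00 = 1.088
Ratios (÷ 0.3626): C 1.000, Ag 2.000, O 3.000
Ratio ≈ 1:2:3, so the empirical formula is CAg2O3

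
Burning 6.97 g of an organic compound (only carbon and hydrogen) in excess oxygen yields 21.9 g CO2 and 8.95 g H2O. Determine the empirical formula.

mol C = 21.9 / 44.01 = 0.4976; mass C = 0.4976 × 12.01 = 5.976 g
mol H = 2 × (8.95 / 18.02) = 0.9933; mass H = 0.9933 × 1.008 = 1.001 g
Smallest is C at 0.4976 mol; normalising gives C 1.000, H 1.996
→ CH2

CH2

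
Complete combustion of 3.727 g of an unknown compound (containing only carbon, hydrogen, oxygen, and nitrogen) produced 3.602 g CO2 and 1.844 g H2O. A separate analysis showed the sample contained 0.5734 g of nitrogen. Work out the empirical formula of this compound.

C2H5NO3

mol C = 3.602 / 44.01 = 0.08185; mass C = 0.08185 × 12.01 = 0.9830 g
mol H = 2 × (1.844 / 18.02) = 0.2047; mass H = 0.2047 × 1.008 = 0.2063 g
mol N = 0.5734 / 14.01 = 0.04093
mass O = 3.727 − (1.763) = 1.964 g → mol O = 0.1228
Divide by the smallest (0.04093 mol N): C 2.000, H 5.001, N 1.000, O 3.000
≈ 2:5:1:3 → C2H5NO3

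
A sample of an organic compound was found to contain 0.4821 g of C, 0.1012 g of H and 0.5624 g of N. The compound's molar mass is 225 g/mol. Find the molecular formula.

C: 0.4821 g ÷ 12.01 g/mol = 0.04014 mol
H: 0.1012 g ÷ 1.008 g/mol = 0.1004 mol
N: 0.5624 g ÷ 14.01 g/mol = 0.04014 mol
Smallest is C at 0.04014 mol; normalising gives C 1.000, H 2.501, N 1.000
Multiply by 2: C 2.00, H 5.00, N 2.00 → C2H5N2
Empirical-formula mass = 57.08 g/mol
n = 225 / 57.08 = 3.94 ≈ 4
Molecular formula = (C2H5N2)×4 = C8H20N8

C8H20N8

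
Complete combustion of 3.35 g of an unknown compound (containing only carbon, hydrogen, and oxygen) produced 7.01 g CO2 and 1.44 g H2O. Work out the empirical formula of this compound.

mol C = 7.01 / 44.01 = 0.1593; mass C = 0.1593 × 12.01 = 1.913 g
mol H = 2 × (1.44 / 18.02) = 0.1598; mass H = 0.1598 × 1.008 = 0.1611 g
mass O = 3.35 − (2.074) = 1.276 g → mol O = 0.07975
Divide by the smallest (0.07975 mol O): C 1.997, H 2.004, O 1.000
≈ 2:2:1 → C2H2O

C2H2O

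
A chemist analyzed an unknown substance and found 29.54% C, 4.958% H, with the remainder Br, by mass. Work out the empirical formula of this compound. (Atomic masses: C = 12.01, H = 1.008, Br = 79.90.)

C3H6Br

Assume 100 g: 29.54 g C, 4.958 g H, 65.502 g Br.
n(C) = 29.54/12.01 = 2.46, n(H) = 4.958/1.008 = 4.919, n(Br) = 65.502/79.90 = 0.8198
Smallest is Br at 0.8198 mol; normalising gives C 3.000, H 6.000, Br 1.000
≈ 3:6:1 → C3H6Br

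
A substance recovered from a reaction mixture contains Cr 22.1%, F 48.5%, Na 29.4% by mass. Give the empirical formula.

CrF6Na3

Assume 100 g: 22.1 g Cr, 48.5 g F, 29.4 g Na.
n(Cr) = 22.1/52.00 = 0.425, n(F) = 48.5/19.00 = 2.553, n(Na) = 29.4/22.99 = 1.279
Divide by the smallest (0.425 mol Cr): Cr 1.000, F 6.006, Na 3.009
→ CrF6Na3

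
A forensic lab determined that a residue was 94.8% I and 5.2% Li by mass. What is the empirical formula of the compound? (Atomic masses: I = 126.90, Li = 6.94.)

ILi

Assume 100 g: 94.8 g I, 5.2 g Li.
n(I) = 94.8/126.90 = 0.747, n(Li) = 5.2/6.94 = 0.7493
Smallest is I at 0.747 mol; normalising gives I 1.000, Li 1.003
≈ 1:1 → ILi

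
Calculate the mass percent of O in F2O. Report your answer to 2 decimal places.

29.63%

Molar mass = 2(19.00) + 1(16.00) = 54.000 g/mol
Mass of O per mole = 1 × 16.00 = 16.000 g
% O = 16.000 / 54.000 × 100 = 29.63%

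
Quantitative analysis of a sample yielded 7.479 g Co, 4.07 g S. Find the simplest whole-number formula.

Co: 7.479 g ÷ 58.93 g/mol = 0.1269 mol
S: 4.07 g ÷ 32.07 g/mol = 0.1269 mol
Divide by the smallest (0.1269 mol S): Co 1.000, S 1.000
Ratio ≈ 1:1, so the empirical formula is CoS

CoS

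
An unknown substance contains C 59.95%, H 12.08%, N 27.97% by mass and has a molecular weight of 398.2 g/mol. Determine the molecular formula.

C20H48N8

Assume 100 g: 59.95 g C, 12.08 g H, 27.97 g N.
n(C) = 59.95/12.01 = 4.992, n(H) = 12.08/1.008 = 11.98, n(N) = 27.97/14.01 = 1.996
Ratios (÷ 1.996): C 2.500, H 6.003, N 1.000
Scaling by 2: C 5.00, H 12.01, N 2.00 → C5H12N2
Empirical-formula mass = 100.17 g/mol
n = 398.2 / 100.17 = 3.98 ≈ 4
Molecular formula = (C5H12N2)×4 = C20H48N8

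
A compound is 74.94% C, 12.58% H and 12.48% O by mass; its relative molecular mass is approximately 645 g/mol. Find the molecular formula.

C40H80O5

Assume 100 g: 74.94 g C, 12.58 g H, 12.48 g O.
n(C) = 74.94/12.01 = 6.24, n(H) = 12.58/1.008 = 12.48, n(O) = 12.48/16.00 = 0.78
Divide by the smallest (0.78 mol O): C 8.000, H 16.000, O 1.000
→ C8H16O
Empirical-formula mass = 128.21 g/mol
n = 645 / 128.21 = 5.03 ≈ 5
Molecular formula = (C8H16O)×5 = C40H80O5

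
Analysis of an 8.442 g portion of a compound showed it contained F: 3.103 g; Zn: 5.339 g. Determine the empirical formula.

F2Zn

Moles — F: 3.103 / 19.00 = 0.1633 mol; Zn: 5.339 / 65.38 = 0.08166 mol
Ratios (÷ 0.08166): F 2.000, Zn 1.000
Ratio ≈ 2:1, so the empirical formula is F2Zn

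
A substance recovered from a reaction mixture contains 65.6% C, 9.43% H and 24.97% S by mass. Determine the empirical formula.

Assume 100 g: 65.6 g C, 9.43 g H, 24.97 g S.
n(C) = 65.6/12.01 = 5.462, n(H) = 9.43/1.008 = 9.355, n(S) = 24.97/32.07 = 0.7786
Divide by the smallest (0.7786 mol S): C 7.015, H 12.015, S 1.000
→ C7H12S

C7H12S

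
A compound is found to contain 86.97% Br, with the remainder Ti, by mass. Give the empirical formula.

Br4Ti

Assume 100 g: 86.97 g Br, 13.03 g Ti.
Br: 86.97 g ÷ 79.90 g/mol = 1.088 mol
Ti: 13.03 g ÷ 47.87 g/mol = 0.2722 mol
Divide by the smallest (0.2722 mol Ti): Br 3.999, Ti 1.000
≈ 4:1 → Br4Ti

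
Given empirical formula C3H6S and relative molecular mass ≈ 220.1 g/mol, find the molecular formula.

C9H18S3

Empirical-formula mass = 74.15 g/mol
n = 220.1 / 74.15 = 2.97 ≈ 3
Molecular formula = (C3H6S)3 = C9H18S3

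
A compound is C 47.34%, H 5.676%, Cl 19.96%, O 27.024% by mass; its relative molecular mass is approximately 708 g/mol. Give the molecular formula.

Assume 100 g: 47.34 g C, 5.676 g H, 19.96 g Cl, 27.024 g O.
Moles — C: 47.34 / 12.01 = 3.942 mol; H: 5.676 / 1.008 = 5.631 mol; Cl: 19.96 / 35.45 = 0.563 mol; O: 27.024 / 16.00 = 1.689 mol
Divide by the smallest (0.563 mol Cl): C 7.001, H 10.001, Cl 1.000, O 3.000
≈ 7:10:1:3 → C7H10ClO3
Empirical-formula mass = 177.60 g/mol
n = 708 / 177.60 = 3.99 ≈ 4
Molecular formula = (C7H10ClO3)×4 = C28H40Cl4O12

C28H40Cl4O12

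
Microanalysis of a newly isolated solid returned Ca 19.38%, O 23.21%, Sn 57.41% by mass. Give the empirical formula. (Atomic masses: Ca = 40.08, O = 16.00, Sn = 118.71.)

Assume 100 g: 19.38 g Ca, 23.21 g O, 57.41 g Sn.
n(Ca) = 19.38/40.08 = 0.4835, n(O) = 23.21/16.00 = 1.451, n(Sn) = 57.41/118.71 = 0.4836
Smallest is Ca at 0.4835 mol; normalising gives Ca 1.000, O 3.000, Sn 1.000
≈ 1:3:1 → CaO3Sn

CaO3Sn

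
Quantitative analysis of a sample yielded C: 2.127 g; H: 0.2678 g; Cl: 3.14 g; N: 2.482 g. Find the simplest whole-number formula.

C2H3ClN2

C: 2.127 g ÷ 12.01 g/mol = 0.1771 mol
H: 0.2678 g ÷ 1.008 g/mol = 0.2657 mol
Cl: 3.14 g ÷ 35.45 g/mol = 0.08858 mol
N: 2.482 g ÷ 14.01 g/mol = 0.1772 mol
Smallest is Cl at 0.08858 mol; normalising gives C 1.999, H 2.999, Cl 1.000, N 2.000
→ C2H3ClN2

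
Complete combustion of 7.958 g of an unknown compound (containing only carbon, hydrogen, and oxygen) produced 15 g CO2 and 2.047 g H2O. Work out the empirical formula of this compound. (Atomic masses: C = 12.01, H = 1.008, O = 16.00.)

mol C = 15 / 44.01 = 0.3408; mass C = 0.3408 × 12.01 = 4.093 g
mol H = 2 × (2.047 / 18.02) = 0.2272; mass H = 0.2272 × 1.008 = 0.2290 g
mass O = 7.958 − (4.322) = 3.636 g → mol O = 0.2272
Ratios (÷ 0.2272): C 1.500, H 1.000, O 1.000
Multiply by 2: C 3.00, H 2.00, O 2.00 → C3H2O2

C3H2O2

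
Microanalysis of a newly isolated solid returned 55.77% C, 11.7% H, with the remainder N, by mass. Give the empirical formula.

C2H5N

Assume 100 g: 55.77 g C, 11.7 g H, 32.53 g N.
n(C) = 55.77/12.01 = 4.644, n(H) = 11.7/1.008 = 11.61, n(N) = 32.53/14.01 = 2.322
Smallest is N at 2.322 mol; normalising gives C 2.000, H 4.999, N 1.000
≈ 2:5:1 → C2H5N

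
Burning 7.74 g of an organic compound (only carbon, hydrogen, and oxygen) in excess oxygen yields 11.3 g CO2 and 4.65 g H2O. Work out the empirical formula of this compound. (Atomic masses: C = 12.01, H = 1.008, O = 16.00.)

mol C = 11.3 / 44.01 = 0.2568; mass C = 0.2568 × 12.01 = 3.084 g
mol H = 2 × (4.65 / 18.02) = 0.5161; mass H = 0.5161 × 1.008 = 0.5202 g
mass O = 7.74 − (3.604) = 4.136 g → mol O = 0.2585
Smallest is C at 0.2568 mol; normalising gives C 1.000, H 2.010, O 1.007
→ CH2O

CH2O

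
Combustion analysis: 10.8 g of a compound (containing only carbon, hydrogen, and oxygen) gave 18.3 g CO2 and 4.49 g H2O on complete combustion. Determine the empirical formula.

C5H6O4

mol C = 18.3 / 44.01 = 0.4158; mass C = 0.4158 × 12.01 = 4.994 g
mol H = 2 × (4.49 / 18.02) = 0.4983; mass H = 0.4983 × 1.008 = 0.5023 g
mass O = 10.8 − (5.496) = 5.304 g → mol O = 0.3315
Smallest is O at 0.3315 mol; normalising gives C 1.254, H 1.503, O 1.000
×4: C 5.02, H 6.01, O 4.00 → C5H6O4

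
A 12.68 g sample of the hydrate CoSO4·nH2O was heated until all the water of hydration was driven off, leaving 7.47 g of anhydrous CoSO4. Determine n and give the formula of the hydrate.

CoSO4·6H2O

Mass of water lost = 12.68 − 7.47 = 5.21 g → 5.21 / 18.02 = 0.2891 mol H2O
Molar mass of CoSO4 = 155.00 g/mol → mol CoSO4 = 7.47 / 155.00 = 0.04819
n = 0.2891 / 0.04819 = 6.00 ≈ 6 → CoSO4·6H2O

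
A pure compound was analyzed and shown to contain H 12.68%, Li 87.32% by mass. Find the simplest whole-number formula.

HLi

Assume 100 g: 12.68 g H, 87.32 g Li.
Moles — H: 12.68 / 1.008 = 12.58 mol; Li: 87.32 / 6.94 = 12.58 mol
Smallest is H at 12.58 mol; normalising gives H 1.000, Li 1.000
→ HLi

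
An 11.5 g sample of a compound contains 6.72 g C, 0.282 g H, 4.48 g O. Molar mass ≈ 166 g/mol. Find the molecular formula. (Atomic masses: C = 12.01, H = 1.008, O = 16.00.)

C8H4O4

Moles — C: 6.72 / 12.01 = 0.5595 mol; H: 0.282 / 1.008 = 0.2798 mol; O: 4.48 / 16.00 = 0.28 mol
Smallest is H at 0.2798 mol; normalising gives C 2.000, H 1.000, O 1.001
≈ 2:1:1 → C2HO
Empirical-formula mass = 41.03 g/mol
n = 166 / 41.03 = 4.05 ≈ 4
Molecular formula = (C2HO)×4 = C8H4O4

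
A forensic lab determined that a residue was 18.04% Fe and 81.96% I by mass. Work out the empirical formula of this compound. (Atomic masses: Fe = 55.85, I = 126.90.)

Assume 100 g: 18.04 g Fe, 81.96 g I.
n(Fe) = 18.04/55.85 = 0.323, n(I) = 81.96/126.90 = 0.6459
Ratios (÷ 0.323): Fe 1.000, I 2.000
≈ 1:2 → FeI2

FeI2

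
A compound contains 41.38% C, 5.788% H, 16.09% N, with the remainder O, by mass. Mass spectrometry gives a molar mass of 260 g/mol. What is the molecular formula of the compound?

C9H15N3O6

Assume 100 g: 41.38 g C, 5.788 g H, 16.09 g N, 36.742 g O.
C: 41.38 g ÷ 12.01 g/mol = 3.445 mol
H: 5.788 g ÷ 1.008 g/mol = 5.742 mol
N: 16.09 g ÷ 14.01 g/mol = 1.148 mol
O: 36.742 g ÷ 16.00 g/mol = 2.296 mol
Ratios (÷ 1.148): C 3.000, H 5.000, N 1.000, O 2.000
Ratio ≈ 3:5:1:2, so the empirical formula is C3H5NO2
Empirical-formula mass = 87.08 g/mol
n = 260 / 87.08 = 2.99 ≈ 3
Molecular formula = (C3H5NO2)×3 = C9H15N3O6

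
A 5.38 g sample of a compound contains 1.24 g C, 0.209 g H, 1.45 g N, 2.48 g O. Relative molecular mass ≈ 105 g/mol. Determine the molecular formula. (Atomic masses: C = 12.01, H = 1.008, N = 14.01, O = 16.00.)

Moles — C: 1.24 / 12.01 = 0.1032 mol; H: 0.209 / 1.008 = 0.2073 mol; N: 1.45 / 14.01 = 0.1035 mol; O: 2.48 / 16.00 = 0.155 mol
Divide by the smallest (0.1032 mol C): C 1.000, H 2.008, N 1.002, O 1.501
Multiply by 2: C 2.00, H 4.02, N 2.00, O 3.00 → C2H4N2O3
Empirical-formula mass = 104.07 g/mol
n = 105 / 104.07 = 1.01 ≈ 1
Molecular formula = empirical formula = C2H4N2O3

C2H4N2O3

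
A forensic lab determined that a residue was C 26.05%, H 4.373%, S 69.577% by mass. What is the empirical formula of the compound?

Assume 100 g: 26.05 g C, 4.373 g H, 69.577 g S.
Moles — C: 26.05 / 12.01 = 2.169 mol; H: 4.373 / 1.008 = 4.338 mol; S: 69.577 / 32.07 = 2.17 mol
Divide by the smallest (2.169 mol C): C 1.000, H 2.000, S 1.000
≈ 1:2:1 → CH2S

CH2S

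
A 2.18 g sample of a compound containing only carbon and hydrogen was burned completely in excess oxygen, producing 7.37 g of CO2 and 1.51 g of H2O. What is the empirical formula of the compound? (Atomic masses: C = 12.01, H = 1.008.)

CH

mol C = 7.37 / 44.01 = 0.1675; mass C = 0.1675 × 12.01 = 2.011 g
mol H = 2 × (1.51 / 18.02) = 0.1676; mass H = 0.1676 × 1.008 = 0.1689 g
Smallest is C at 0.1675 mol; normalising gives C 1.000, H 1.001
→ CH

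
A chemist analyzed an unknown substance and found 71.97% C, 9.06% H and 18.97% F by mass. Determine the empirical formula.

C6H9F

Assume 100 g: 71.97 g C, 9.06 g H, 18.97 g F.
n(C) = 71.97/12.01 = 5.993, n(H) = 9.06/1.008 = 8.988, n(F) = 18.97/19.00 = 0.9984
Ratios (÷ 0.9984): C 6.002, H 9.002, F 1.000
≈ 6:9:1 → C6H9F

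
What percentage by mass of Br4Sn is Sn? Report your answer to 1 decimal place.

27.1%

Molar mass = 4(79.90) + 1(118.71) = 438.310 g/mol
Mass of Sn per mole = 1 × 118.71 = 118.710 g
% Sn = 118.710 / 438.310 × 100 = 27.1%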